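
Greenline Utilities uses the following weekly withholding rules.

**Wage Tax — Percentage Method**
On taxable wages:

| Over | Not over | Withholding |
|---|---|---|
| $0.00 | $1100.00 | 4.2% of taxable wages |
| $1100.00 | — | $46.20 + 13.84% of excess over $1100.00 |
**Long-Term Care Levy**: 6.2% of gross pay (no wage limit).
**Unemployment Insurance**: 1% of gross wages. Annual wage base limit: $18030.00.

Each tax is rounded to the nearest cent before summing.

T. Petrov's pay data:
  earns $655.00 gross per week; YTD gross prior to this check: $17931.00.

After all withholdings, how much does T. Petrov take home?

$585.89

Wage Tax: taxable = $655.00
  4.2% × $655.00 = $27.51
Long-Term Care Levy: 6.2% × $655.00 = $40.61
Unemployment Insurance: cap $18030.00 − YTD $17931.00 = $99.00 subject; 1% × $99.00 = $0.99
Total withheld: $27.51 + $40.61 + $0.99 = $69.11
Net pay: $655.00 − $69.11 = $585.89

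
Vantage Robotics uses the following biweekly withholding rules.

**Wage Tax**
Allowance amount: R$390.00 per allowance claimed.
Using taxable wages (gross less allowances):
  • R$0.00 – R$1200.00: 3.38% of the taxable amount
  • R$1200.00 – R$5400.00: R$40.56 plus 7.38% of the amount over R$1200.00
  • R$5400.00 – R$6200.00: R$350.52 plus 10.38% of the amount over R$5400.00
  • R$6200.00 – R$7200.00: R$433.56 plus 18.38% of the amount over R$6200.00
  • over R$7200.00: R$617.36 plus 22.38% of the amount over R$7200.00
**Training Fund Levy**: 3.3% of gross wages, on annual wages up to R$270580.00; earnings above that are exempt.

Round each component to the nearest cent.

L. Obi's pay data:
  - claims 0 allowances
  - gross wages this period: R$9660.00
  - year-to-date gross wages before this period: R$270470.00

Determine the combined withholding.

Wage Tax: taxable = R$9660.00
  R$617.36 + 22.38% × (R$9660.00 − R$7200.00) = R$617.36 + 22.38% × R$2460.00 = R$1167.91
Training Fund Levy: cap R$270580.00 − YTD R$270470.00 = R$110.00 subject; 3.3% × R$110.00 = R$3.63
Total: R$1167.91 + R$3.63 = R$1171.54

R$1171.54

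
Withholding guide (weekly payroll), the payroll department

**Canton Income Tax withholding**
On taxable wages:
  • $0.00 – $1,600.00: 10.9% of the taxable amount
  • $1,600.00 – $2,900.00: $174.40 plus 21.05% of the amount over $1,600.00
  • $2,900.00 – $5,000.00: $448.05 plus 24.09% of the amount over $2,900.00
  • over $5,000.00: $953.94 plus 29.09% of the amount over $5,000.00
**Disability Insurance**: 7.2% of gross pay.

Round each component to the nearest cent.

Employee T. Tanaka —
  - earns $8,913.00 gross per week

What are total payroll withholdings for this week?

$2,733.97

Canton Income Tax: taxable = $8,913.00
  $953.94 + 29.09% × ($8,913.00 − $5,000.00) = $953.94 + 29.09% × $3,913.00 = $2,092.23
Disability Insurance: 7.2% × $8,913.00 = $641.74
Total: $2,092.23 + $641.74 = $2,733.97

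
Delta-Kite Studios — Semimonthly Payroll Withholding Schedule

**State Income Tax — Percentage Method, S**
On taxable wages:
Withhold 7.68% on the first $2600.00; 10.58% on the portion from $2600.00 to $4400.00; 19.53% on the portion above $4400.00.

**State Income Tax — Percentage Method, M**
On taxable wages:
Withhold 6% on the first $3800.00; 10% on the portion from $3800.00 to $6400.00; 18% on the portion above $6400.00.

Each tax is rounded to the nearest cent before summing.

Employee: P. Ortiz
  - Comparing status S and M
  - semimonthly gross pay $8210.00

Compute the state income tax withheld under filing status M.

$813.80

State Income Tax (M): taxable = $8210.00
  $488.00 + 18% × ($8210.00 − $6400.00) = $488.00 + 18% × $1810.00 = $813.80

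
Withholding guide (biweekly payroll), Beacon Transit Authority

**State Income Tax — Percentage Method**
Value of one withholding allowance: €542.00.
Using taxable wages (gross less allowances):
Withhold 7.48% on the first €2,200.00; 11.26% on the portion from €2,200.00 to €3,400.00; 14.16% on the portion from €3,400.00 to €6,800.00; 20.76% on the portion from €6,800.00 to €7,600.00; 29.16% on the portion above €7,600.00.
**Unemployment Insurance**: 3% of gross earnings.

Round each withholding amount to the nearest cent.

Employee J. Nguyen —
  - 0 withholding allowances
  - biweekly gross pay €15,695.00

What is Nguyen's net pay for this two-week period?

State Income Tax: taxable = €15,695.00
  €947.20 + 29.16% × (€15,695.00 − €7,600.00) = €947.20 + 29.16% × €8,095.00 = €3,307.70
Unemployment Insurance: 3% × €15,695.00 = €470.85
Total withheld: €3,307.70 + €470.85 = €3,778.55
Net pay: €15,695.00 − €3,778.55 = €11,916.45

€11,916.45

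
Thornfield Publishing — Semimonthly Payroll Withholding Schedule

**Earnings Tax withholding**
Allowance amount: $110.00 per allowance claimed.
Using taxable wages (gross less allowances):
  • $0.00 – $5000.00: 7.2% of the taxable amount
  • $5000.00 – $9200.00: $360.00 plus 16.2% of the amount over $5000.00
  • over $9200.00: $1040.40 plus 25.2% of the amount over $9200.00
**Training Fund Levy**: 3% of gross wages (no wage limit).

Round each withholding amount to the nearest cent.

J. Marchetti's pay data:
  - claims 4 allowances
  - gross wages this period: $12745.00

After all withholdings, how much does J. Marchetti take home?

Earnings Tax: taxable = $12745.00 − 4×$110.00 = $12305.00
  $1040.40 + 25.2% × ($12305.00 − $9200.00) = $1040.40 + 25.2% × $3105.00 = $1822.86
Training Fund Levy: 3% × $12745.00 = $382.35
Total withheld: $1822.86 + $382.35 = $2205.21
Net pay: $12745.00 − $2205.21 = $10539.79

$10539.79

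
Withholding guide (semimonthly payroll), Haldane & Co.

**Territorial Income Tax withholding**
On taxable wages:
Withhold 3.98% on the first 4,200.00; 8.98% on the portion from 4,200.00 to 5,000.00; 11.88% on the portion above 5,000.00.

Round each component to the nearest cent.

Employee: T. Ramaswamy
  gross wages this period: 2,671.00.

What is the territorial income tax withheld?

Territorial Income Tax: taxable = 2,671.00
  3.98% × 2,671.00 = 106.31

106.31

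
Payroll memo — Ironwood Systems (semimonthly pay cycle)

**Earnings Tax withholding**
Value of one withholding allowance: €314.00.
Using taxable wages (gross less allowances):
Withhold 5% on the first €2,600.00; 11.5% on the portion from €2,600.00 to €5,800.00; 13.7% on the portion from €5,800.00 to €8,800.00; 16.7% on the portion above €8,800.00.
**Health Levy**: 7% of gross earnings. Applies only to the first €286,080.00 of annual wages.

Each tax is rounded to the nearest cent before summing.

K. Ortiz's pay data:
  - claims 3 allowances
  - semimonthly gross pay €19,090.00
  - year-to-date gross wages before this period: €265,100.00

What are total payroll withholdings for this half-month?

€3,806.42

Earnings Tax: taxable = €19,090.00 − 3×€314.00 = €18,148.00
  €909.00 + 16.7% × (€18,148.00 − €8,800.00) = €909.00 + 16.7% × €9,348.00 = €2,470.12
Health Levy: 7% × €19,090.00 = €1,336.30
Total: €2,470.12 + €1,336.30 = €3,806.42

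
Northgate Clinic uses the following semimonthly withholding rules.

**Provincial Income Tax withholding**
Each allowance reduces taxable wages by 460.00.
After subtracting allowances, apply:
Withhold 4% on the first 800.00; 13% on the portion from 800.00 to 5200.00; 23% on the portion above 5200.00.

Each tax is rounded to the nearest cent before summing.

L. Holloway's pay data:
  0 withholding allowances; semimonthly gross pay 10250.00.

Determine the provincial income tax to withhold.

Provincial Income Tax: taxable = 10250.00
  604.00 + 23% × (10250.00 − 5200.00) = 604.00 + 23% × 5050.00 = 1765.50

1765.50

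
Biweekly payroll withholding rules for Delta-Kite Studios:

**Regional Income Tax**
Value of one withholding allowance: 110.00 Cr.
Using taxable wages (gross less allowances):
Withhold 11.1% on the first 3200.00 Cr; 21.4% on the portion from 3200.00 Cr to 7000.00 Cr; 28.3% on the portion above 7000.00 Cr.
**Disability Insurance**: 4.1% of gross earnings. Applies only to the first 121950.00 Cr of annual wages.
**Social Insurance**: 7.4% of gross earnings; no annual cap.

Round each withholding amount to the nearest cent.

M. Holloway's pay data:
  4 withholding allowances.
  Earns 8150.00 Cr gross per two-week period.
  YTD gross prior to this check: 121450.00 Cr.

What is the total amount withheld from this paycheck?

Regional Income Tax: taxable = 8150.00 Cr − 4×110.00 Cr = 7710.00 Cr
  1168.40 Cr + 28.3% × (7710.00 Cr − 7000.00 Cr) = 1168.40 Cr + 28.3% × 710.00 Cr = 1369.33 Cr
Disability Insurance: cap 121950.00 Cr − YTD 121450.00 Cr = 500.00 Cr subject; 4.1% × 500.00 Cr = 20.50 Cr
Social Insurance: 7.4% × 8150.00 Cr = 603.10 Cr
Total: 1369.33 Cr + 20.50 Cr + 603.10 Cr = 1992.93 Cr

1992.93 Cr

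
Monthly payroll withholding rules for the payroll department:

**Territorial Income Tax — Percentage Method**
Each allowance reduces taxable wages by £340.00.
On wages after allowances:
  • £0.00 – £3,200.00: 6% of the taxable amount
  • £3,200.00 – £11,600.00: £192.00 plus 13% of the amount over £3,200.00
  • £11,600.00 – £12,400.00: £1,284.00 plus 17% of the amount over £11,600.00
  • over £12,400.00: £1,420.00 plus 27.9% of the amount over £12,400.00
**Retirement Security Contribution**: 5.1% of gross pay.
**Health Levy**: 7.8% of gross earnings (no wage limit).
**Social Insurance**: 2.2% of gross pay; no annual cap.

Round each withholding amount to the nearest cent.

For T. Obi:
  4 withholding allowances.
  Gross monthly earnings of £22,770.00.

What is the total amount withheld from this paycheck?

Territorial Income Tax: taxable = £22,770.00 − 4×£340.00 = £21,410.00
  £1,420.00 + 27.9% × (£21,410.00 − £12,400.00) = £1,420.00 + 27.9% × £9,010.00 = £3,933.79
Retirement Security Contribution: 5.1% × £22,770.00 = £1,161.27
Health Levy: 7.8% × £22,770.00 = £1,776.06
Social Insurance: 2.2% × £22,770.00 = £500.94
Total: £3,933.79 + £1,161.27 + £1,776.06 + £500.94 = £7,372.06

£7,372.06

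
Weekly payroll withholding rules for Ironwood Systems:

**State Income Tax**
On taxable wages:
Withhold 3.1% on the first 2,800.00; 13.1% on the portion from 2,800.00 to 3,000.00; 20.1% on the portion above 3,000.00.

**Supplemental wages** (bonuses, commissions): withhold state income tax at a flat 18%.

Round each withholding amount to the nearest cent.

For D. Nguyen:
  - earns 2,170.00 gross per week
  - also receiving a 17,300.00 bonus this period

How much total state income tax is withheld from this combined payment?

3,181.27

State Income Tax: taxable = 2,170.00
  3.1% × 2,170.00 = 67.27
Supplemental (18% flat on bonus): 18% × 17,300.00 = 3,114.00
Total state income tax: 67.27 + 3,114.00 = 3,181.27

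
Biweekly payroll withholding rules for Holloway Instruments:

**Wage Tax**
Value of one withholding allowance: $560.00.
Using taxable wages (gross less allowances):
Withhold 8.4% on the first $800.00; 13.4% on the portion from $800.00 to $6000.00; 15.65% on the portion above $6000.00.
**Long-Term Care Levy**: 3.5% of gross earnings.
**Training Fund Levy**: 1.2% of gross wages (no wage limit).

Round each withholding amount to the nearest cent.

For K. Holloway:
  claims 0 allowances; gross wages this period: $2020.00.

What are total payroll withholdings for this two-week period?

$325.62

Wage Tax: taxable = $2020.00
  $67.20 + 13.4% × ($2020.00 − $800.00) = $67.20 + 13.4% × $1220.00 = $230.68
Long-Term Care Levy: 3.5% × $2020.00 = $70.70
Training Fund Levy: 1.2% × $2020.00 = $24.24
Total: $230.68 + $70.70 + $24.24 = $325.62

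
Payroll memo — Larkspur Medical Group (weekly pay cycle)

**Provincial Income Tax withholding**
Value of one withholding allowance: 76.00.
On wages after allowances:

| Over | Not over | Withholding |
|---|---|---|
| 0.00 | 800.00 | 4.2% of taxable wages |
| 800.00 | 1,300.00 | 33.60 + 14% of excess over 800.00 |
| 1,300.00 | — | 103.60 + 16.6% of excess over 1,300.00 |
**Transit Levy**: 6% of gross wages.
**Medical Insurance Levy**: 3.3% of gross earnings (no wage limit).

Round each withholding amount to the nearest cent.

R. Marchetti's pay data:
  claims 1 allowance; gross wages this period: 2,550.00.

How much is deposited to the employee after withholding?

Provincial Income Tax: taxable = 2,550.00 − 1×76.00 = 2,474.00
  103.60 + 16.6% × (2,474.00 − 1,300.00) = 103.60 + 16.6% × 1,174.00 = 298.48
Transit Levy: 6% × 2,550.00 = 153.00
Medical Insurance Levy: 3.3% × 2,550.00 = 84.15
Total withheld: 298.48 + 153.00 + 84.15 = 535.63
Net pay: 2,550.00 − 535.63 = 2,014.37

2,014.37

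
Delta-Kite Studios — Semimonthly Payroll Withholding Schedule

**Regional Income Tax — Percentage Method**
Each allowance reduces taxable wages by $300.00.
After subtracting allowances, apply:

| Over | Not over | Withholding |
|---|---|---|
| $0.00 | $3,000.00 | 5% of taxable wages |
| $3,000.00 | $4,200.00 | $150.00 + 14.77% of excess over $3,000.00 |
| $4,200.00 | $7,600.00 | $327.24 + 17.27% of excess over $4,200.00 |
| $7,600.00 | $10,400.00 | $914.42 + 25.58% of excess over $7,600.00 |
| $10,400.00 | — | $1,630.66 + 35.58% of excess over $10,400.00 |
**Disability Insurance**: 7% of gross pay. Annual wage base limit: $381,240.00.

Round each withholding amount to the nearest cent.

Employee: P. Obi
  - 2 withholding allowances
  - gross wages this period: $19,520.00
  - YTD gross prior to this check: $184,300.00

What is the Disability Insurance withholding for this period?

Disability Insurance: 7% × $19,520.00 = $1,366.40

$1,366.40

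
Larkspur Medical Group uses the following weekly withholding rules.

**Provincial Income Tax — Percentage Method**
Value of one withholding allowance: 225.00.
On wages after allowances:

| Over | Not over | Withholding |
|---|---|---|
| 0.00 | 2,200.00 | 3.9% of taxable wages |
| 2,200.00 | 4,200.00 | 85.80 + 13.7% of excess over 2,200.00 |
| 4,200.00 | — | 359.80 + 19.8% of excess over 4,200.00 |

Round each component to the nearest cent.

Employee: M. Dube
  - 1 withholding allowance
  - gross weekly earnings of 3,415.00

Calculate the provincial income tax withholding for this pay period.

Provincial Income Tax: taxable = 3,415.00 − 1×225.00 = 3,190.00
  85.80 + 13.7% × (3,190.00 − 2,200.00) = 85.80 + 13.7% × 990.00 = 221.43

221.43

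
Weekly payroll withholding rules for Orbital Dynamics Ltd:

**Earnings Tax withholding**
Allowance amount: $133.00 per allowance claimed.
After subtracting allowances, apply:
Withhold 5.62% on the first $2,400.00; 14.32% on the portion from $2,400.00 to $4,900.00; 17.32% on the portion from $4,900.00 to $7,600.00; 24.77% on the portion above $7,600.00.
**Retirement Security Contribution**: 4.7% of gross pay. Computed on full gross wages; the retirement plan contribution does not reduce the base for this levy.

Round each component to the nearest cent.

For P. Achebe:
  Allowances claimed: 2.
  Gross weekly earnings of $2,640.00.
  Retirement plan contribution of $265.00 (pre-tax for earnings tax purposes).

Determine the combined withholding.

$242.61

Earnings Tax: taxable = $2,640.00 − $265.00 − 2×$133.00 = $2,109.00
  5.62% × $2,109.00 = $118.53
Retirement Security Contribution: 4.7% × $2,640.00 = $124.08
Total: $118.53 + $124.08 = $242.61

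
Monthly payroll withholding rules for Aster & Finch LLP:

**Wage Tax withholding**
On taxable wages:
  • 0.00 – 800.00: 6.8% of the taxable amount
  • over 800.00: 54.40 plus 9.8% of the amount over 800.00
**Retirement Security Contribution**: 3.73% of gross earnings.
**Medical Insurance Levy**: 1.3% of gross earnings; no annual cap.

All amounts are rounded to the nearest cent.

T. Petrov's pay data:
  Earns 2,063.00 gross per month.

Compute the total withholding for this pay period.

281.94

Wage Tax: taxable = 2,063.00
  54.40 + 9.8% × (2,063.00 − 800.00) = 54.40 + 9.8% × 1,263.00 = 178.17
Retirement Security Contribution: 3.73% × 2,063.00 = 76.95
Medical Insurance Levy: 1.3% × 2,063.00 = 26.82
Total: 178.17 + 76.95 + 26.82 = 281.94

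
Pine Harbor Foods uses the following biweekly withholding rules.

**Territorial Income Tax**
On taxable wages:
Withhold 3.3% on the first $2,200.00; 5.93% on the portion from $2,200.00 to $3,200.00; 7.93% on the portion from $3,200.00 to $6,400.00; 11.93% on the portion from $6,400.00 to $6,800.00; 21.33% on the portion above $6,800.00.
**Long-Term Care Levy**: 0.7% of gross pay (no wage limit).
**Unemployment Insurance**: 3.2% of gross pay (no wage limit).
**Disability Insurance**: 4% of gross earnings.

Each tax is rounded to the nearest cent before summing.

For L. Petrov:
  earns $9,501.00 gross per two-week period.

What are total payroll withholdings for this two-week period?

$1,760.08

Territorial Income Tax: taxable = $9,501.00
  $433.38 + 21.33% × ($9,501.00 − $6,800.00) = $433.38 + 21.33% × $2,701.00 = $1,009.50
Long-Term Care Levy: 0.7% × $9,501.00 = $66.51
Unemployment Insurance: 3.2% × $9,501.00 = $304.03
Disability Insurance: 4% × $9,501.00 = $380.04
Total: $1,009.50 + $66.51 + $304.03 + $380.04 = $1,760.08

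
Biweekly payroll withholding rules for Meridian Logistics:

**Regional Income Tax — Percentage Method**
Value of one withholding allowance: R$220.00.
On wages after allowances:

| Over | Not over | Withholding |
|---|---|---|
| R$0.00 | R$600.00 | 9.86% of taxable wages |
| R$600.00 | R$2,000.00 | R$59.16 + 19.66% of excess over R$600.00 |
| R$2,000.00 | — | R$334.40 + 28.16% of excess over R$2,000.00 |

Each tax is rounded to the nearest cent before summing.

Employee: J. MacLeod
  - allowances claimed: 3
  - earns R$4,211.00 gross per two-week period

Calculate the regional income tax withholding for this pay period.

Regional Income Tax: taxable = R$4,211.00 − 3×R$220.00 = R$3,551.00
  R$334.40 + 28.16% × (R$3,551.00 − R$2,000.00) = R$334.40 + 28.16% × R$1,551.00 = R$771.16

R$771.16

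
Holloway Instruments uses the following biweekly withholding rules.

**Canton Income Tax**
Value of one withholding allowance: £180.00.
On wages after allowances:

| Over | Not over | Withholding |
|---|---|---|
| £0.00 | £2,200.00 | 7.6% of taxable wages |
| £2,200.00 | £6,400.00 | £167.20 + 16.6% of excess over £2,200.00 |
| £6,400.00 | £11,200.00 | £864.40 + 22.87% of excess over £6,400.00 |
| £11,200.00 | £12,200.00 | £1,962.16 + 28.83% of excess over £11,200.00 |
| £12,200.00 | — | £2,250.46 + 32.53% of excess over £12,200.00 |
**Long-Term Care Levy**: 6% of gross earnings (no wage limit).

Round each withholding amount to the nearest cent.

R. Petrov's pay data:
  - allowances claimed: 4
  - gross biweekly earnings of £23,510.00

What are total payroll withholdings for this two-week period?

£7,105.99

Canton Income Tax: taxable = £23,510.00 − 4×£180.00 = £22,790.00
  £2,250.46 + 32.53% × (£22,790.00 − £12,200.00) = £2,250.46 + 32.53% × £10,590.00 = £5,695.39
Long-Term Care Levy: 6% × £23,510.00 = £1,410.60
Total: £5,695.39 + £1,410.60 = £7,105.99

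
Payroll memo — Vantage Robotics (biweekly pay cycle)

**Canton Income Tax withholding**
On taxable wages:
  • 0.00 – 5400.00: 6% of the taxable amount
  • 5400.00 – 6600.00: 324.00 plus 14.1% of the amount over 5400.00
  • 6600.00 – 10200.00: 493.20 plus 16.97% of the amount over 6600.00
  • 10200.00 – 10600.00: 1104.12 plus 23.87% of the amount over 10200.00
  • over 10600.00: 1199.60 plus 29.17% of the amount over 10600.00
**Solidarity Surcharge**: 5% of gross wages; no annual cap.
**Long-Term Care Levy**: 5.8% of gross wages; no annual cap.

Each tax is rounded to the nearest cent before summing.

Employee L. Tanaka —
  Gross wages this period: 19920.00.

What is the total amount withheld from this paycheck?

Canton Income Tax: taxable = 19920.00
  1199.60 + 29.17% × (19920.00 − 10600.00) = 1199.60 + 29.17% × 9320.00 = 3918.24
Solidarity Surcharge: 5% × 19920.00 = 996.00
Long-Term Care Levy: 5.8% × 19920.00 = 1155.36
Total: 3918.24 + 996.00 + 1155.36 = 6069.60

6069.60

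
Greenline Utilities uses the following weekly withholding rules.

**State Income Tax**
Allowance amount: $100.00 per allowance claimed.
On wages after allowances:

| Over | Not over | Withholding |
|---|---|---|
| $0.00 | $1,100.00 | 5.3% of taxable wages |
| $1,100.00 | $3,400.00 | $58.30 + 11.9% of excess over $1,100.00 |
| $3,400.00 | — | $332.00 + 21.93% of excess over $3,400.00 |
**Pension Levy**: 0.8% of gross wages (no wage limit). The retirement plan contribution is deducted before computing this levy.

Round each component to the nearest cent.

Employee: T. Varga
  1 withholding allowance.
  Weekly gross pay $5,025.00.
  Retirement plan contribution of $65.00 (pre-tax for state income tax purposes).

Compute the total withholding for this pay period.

$691.86

State Income Tax: taxable = $5,025.00 − $65.00 − 1×$100.00 = $4,860.00
  $332.00 + 21.93% × ($4,860.00 − $3,400.00) = $332.00 + 21.93% × $1,460.00 = $652.18
Pension Levy: 0.8% × $4,960.00 = $39.68
Total: $652.18 + $39.68 = $691.86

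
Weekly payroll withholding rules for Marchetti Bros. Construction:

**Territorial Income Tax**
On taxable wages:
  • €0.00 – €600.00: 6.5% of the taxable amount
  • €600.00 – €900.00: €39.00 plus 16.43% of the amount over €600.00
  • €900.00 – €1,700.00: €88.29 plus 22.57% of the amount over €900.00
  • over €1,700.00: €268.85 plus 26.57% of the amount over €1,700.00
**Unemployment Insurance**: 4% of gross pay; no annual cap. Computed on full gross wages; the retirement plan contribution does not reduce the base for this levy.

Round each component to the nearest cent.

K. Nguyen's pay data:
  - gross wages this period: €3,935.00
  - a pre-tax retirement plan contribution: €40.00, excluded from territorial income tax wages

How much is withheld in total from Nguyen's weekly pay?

€1,009.46

Territorial Income Tax: taxable = €3,935.00 − €40.00 = €3,895.00
  €268.85 + 26.57% × (€3,895.00 − €1,700.00) = €268.85 + 26.57% × €2,195.00 = €852.06
Unemployment Insurance: 4% × €3,935.00 = €157.40
Total: €852.06 + €157.40 = €1,009.46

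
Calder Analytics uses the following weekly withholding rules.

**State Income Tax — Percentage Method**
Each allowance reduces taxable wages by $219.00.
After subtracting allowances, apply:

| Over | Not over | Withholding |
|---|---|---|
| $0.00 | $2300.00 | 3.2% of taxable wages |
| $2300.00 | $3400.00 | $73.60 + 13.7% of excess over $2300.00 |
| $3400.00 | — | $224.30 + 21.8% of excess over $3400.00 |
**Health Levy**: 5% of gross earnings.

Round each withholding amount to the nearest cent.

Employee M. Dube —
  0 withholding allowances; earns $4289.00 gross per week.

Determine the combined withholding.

State Income Tax: taxable = $4289.00
  $224.30 + 21.8% × ($4289.00 − $3400.00) = $224.30 + 21.8% × $889.00 = $418.10
Health Levy: 5% × $4289.00 = $214.45
Total: $418.10 + $214.45 = $632.55

$632.55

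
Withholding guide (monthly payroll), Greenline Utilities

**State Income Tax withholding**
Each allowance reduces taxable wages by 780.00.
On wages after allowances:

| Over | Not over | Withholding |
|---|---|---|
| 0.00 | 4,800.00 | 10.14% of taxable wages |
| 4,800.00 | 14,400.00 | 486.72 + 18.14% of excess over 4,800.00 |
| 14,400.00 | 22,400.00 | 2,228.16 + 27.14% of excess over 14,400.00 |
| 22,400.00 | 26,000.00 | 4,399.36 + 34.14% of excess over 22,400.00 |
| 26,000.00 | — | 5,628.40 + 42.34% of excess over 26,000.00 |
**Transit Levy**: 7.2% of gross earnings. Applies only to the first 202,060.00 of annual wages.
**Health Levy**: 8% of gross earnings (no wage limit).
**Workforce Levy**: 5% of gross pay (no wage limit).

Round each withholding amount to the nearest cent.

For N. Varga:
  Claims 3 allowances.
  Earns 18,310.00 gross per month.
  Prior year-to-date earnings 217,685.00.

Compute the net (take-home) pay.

13,275.44

State Income Tax: taxable = 18,310.00 − 3×780.00 = 15,970.00
  2,228.16 + 27.14% × (15,970.00 − 14,400.00) = 2,228.16 + 27.14% × 1,570.00 = 2,654.26
Transit Levy: YTD 217,685.00 ≥ cap 202,060.00 → 0.00
Health Levy: 8% × 18,310.00 = 1,464.80
Workforce Levy: 5% × 18,310.00 = 915.50
Total withheld: 2,654.26 + 0.00 + 1,464.80 + 915.50 = 5,034.56
Net pay: 18,310.00 − 5,034.56 = 13,275.44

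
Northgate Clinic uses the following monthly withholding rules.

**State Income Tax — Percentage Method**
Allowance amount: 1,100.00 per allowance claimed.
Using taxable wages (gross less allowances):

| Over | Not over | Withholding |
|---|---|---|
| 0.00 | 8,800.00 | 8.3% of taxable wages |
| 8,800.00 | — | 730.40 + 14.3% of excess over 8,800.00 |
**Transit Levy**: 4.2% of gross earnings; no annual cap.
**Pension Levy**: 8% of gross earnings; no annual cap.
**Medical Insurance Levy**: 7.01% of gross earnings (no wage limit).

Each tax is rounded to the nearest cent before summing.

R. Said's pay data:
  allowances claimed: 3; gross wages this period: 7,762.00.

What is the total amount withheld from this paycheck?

1,861.43

State Income Tax: taxable = 7,762.00 − 3×1,100.00 = 4,462.00
  8.3% × 4,462.00 = 370.35
Transit Levy: 4.2% × 7,762.00 = 326.00
Pension Levy: 8% × 7,762.00 = 620.96
Medical Insurance Levy: 7.01% × 7,762.00 = 544.12
Total: 370.35 + 326.00 + 620.96 + 544.12 = 1,861.43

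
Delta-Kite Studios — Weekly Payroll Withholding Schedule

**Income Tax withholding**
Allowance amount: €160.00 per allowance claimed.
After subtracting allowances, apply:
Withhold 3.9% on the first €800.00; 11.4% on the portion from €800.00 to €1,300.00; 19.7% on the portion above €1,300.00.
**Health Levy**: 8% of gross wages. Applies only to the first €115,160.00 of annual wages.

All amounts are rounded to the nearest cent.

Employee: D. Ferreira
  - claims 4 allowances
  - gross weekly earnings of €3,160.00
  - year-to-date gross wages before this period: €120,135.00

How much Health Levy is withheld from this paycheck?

€0.00

Health Levy: YTD €120,135.00 ≥ cap €115,160.00 → €0.00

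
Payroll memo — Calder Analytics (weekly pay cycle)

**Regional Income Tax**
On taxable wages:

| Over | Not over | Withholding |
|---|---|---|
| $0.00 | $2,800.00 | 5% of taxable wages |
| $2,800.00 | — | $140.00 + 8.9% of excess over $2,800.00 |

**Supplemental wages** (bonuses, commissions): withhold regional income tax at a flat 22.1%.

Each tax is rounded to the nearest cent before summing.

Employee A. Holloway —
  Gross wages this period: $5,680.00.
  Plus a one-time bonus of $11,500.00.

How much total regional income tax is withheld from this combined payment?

Regional Income Tax: taxable = $5,680.00
  $140.00 + 8.9% × ($5,680.00 − $2,800.00) = $140.00 + 8.9% × $2,880.00 = $396.32
Supplemental (22.1% flat on bonus): 22.1% × $11,500.00 = $2,541.50
Total regional income tax: $396.32 + $2,541.50 = $2,937.82

$2,937.82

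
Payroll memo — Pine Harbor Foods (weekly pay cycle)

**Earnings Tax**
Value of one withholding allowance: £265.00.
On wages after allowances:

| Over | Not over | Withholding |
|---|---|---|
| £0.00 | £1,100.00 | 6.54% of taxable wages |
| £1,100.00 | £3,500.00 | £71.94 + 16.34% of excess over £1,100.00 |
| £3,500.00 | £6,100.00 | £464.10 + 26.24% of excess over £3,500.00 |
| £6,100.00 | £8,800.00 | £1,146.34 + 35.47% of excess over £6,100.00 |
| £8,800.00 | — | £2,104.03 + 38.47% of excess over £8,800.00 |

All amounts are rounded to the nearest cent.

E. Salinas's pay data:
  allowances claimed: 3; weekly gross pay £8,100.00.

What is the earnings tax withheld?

Earnings Tax: taxable = £8,100.00 − 3×£265.00 = £7,305.00
  £1,146.34 + 35.47% × (£7,305.00 − £6,100.00) = £1,146.34 + 35.47% × £1,205.00 = £1,573.75

£1,573.75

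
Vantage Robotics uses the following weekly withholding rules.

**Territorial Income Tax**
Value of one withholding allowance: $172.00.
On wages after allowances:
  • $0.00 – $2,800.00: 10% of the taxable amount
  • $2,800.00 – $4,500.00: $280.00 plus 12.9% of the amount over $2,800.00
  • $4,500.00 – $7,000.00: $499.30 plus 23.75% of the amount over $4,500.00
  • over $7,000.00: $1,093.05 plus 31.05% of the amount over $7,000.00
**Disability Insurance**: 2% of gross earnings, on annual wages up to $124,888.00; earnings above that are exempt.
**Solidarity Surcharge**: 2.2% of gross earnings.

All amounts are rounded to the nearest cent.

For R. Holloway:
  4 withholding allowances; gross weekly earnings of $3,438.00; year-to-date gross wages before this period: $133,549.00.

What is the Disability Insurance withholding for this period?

Disability Insurance: YTD $133,549.00 ≥ cap $124,888.00 → $0.00

$0.00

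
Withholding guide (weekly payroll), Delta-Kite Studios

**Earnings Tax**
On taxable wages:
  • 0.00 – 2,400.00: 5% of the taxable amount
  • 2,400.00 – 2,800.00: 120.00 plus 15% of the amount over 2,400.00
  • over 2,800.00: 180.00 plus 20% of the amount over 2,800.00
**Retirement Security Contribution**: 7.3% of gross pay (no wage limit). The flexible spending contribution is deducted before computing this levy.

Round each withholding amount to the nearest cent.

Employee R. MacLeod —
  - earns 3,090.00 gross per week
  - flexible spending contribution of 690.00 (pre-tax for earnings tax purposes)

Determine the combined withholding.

Earnings Tax: taxable = 3,090.00 − 690.00 = 2,400.00
  5% × 2,400.00 = 120.00
Retirement Security Contribution: 7.3% × 2,400.00 = 175.20
Total: 120.00 + 175.20 = 295.20

295.20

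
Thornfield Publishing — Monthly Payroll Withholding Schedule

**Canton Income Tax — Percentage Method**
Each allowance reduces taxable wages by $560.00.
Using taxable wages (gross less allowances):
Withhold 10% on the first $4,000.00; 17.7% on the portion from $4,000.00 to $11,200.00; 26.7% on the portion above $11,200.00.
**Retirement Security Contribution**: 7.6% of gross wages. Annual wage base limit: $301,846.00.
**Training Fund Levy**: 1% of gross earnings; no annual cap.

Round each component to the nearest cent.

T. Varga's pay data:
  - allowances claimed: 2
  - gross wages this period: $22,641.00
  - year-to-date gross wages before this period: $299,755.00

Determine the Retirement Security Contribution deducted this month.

$158.92

Retirement Security Contribution: cap $301,846.00 − YTD $299,755.00 = $2,091.00 subject; 7.6% × $2,091.00 = $158.92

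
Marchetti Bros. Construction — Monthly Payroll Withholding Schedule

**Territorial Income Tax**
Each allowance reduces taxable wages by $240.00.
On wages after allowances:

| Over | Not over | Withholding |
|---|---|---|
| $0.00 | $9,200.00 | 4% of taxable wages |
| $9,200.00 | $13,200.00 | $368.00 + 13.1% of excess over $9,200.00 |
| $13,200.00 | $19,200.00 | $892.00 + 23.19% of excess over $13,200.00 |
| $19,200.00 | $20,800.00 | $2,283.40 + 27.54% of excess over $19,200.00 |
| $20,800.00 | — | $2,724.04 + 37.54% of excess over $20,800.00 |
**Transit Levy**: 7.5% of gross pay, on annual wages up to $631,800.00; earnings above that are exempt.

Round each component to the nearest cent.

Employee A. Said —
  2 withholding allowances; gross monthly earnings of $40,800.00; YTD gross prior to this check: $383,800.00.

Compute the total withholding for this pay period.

$13,111.85

Territorial Income Tax: taxable = $40,800.00 − 2×$240.00 = $40,320.00
  $2,724.04 + 37.54% × ($40,320.00 − $20,800.00) = $2,724.04 + 37.54% × $19,520.00 = $10,051.85
Transit Levy: 7.5% × $40,800.00 = $3,060.00
Total: $10,051.85 + $3,060.00 = $13,111.85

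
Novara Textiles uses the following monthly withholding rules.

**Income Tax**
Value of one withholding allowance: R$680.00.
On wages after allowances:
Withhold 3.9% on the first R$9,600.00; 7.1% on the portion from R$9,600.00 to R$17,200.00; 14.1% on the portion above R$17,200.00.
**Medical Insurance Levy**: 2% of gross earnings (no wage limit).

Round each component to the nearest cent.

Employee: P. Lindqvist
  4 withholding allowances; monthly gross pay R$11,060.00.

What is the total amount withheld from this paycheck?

Income Tax: taxable = R$11,060.00 − 4×R$680.00 = R$8,340.00
  3.9% × R$8,340.00 = R$325.26
Medical Insurance Levy: 2% × R$11,060.00 = R$221.20
Total: R$325.26 + R$221.20 = R$546.46

R$546.46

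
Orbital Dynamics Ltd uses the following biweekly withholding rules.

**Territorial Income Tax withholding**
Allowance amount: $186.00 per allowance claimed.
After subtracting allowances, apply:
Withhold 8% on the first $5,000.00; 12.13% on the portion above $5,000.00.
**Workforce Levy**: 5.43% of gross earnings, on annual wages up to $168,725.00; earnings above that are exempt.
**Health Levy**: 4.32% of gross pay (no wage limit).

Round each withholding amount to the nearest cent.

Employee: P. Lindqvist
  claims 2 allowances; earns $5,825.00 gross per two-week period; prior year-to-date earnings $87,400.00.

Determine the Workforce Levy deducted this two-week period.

$316.30

Workforce Levy: 5.43% × $5,825.00 = $316.30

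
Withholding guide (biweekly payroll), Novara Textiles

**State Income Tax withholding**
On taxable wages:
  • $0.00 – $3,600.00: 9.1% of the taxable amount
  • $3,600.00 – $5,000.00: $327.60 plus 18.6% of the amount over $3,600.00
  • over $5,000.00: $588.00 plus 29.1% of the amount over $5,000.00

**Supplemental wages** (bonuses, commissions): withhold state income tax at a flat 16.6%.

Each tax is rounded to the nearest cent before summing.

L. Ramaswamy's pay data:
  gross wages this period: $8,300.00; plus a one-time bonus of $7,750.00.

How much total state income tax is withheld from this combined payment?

State Income Tax: taxable = $8,300.00
  $588.00 + 29.1% × ($8,300.00 − $5,000.00) = $588.00 + 29.1% × $3,300.00 = $1,548.30
Supplemental (16.6% flat on bonus): 16.6% × $7,750.00 = $1,286.50
Total state income tax: $1,548.30 + $1,286.50 = $2,834.80

$2,834.80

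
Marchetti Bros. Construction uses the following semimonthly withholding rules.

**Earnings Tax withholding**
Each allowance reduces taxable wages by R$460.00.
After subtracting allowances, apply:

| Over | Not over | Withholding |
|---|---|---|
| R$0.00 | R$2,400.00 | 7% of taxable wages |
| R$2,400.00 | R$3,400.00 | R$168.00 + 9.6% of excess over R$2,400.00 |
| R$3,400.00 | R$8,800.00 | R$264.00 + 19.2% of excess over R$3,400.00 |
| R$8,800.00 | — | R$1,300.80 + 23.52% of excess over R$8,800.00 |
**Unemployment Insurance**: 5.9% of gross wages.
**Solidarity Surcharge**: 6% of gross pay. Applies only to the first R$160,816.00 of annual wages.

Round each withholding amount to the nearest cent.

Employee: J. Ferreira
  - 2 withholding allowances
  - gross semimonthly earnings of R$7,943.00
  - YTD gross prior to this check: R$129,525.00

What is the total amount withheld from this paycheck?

R$1,904.84

Earnings Tax: taxable = R$7,943.00 − 2×R$460.00 = R$7,023.00
  R$264.00 + 19.2% × (R$7,023.00 − R$3,400.00) = R$264.00 + 19.2% × R$3,623.00 = R$959.62
Unemployment Insurance: 5.9% × R$7,943.00 = R$468.64
Solidarity Surcharge: 6% × R$7,943.00 = R$476.58
Total: R$959.62 + R$468.64 + R$476.58 = R$1,904.84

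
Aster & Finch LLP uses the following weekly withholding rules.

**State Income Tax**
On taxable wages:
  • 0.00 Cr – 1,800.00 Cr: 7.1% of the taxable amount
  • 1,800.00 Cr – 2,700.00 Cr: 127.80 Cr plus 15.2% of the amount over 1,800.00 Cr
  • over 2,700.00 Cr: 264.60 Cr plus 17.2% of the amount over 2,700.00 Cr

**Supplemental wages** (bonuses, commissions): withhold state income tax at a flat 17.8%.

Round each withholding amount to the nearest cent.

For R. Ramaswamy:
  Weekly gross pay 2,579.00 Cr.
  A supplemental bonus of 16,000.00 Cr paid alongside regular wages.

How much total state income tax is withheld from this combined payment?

3,094.21 Cr

State Income Tax: taxable = 2,579.00 Cr
  127.80 Cr + 15.2% × (2,579.00 Cr − 1,800.00 Cr) = 127.80 Cr + 15.2% × 779.00 Cr = 246.21 Cr
Supplemental (17.8% flat on bonus): 17.8% × 16,000.00 Cr = 2,848.00 Cr
Total state income tax: 246.21 Cr + 2,848.00 Cr = 3,094.21 Cr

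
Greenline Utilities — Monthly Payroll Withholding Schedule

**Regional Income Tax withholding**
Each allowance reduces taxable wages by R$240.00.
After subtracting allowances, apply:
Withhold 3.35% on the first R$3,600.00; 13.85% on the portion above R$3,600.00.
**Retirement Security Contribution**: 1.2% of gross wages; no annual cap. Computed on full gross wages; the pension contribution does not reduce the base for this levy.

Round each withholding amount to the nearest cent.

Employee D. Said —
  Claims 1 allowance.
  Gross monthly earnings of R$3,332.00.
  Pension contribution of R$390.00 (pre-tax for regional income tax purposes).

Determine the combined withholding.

R$130.50

Regional Income Tax: taxable = R$3,332.00 − R$390.00 − 1×R$240.00 = R$2,702.00
  3.35% × R$2,702.00 = R$90.52
Retirement Security Contribution: 1.2% × R$3,332.00 = R$39.98
Total: R$90.52 + R$39.98 = R$130.50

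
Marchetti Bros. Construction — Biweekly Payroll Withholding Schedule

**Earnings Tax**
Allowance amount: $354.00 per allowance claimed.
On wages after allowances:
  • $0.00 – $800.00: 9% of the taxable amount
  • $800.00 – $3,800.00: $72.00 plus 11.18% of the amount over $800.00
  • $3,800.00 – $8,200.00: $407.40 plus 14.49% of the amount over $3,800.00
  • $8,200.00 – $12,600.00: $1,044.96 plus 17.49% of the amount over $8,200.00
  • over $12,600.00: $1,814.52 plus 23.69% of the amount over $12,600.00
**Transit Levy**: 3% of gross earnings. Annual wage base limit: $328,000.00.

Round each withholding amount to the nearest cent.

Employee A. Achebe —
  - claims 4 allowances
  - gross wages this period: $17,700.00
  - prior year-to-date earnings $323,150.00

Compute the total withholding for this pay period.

Earnings Tax: taxable = $17,700.00 − 4×$354.00 = $16,284.00
  $1,814.52 + 23.69% × ($16,284.00 − $12,600.00) = $1,814.52 + 23.69% × $3,684.00 = $2,687.26
Transit Levy: cap $328,000.00 − YTD $323,150.00 = $4,850.00 subject; 3% × $4,850.00 = $145.50
Total: $2,687.26 + $145.50 = $2,832.76

$2,832.76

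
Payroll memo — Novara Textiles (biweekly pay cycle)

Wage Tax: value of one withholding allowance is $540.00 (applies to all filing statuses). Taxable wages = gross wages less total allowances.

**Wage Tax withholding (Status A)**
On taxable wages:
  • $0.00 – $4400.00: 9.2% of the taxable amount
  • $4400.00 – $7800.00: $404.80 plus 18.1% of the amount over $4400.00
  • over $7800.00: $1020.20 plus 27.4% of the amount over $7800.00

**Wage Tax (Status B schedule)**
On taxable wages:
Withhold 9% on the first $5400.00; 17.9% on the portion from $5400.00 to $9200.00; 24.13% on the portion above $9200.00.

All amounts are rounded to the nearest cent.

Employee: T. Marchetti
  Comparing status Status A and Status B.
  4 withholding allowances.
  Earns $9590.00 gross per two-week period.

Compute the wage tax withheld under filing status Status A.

Wage Tax (Status A): taxable = $9590.00 − 4×$540.00 = $7430.00
  $404.80 + 18.1% × ($7430.00 − $4400.00) = $404.80 + 18.1% × $3030.00 = $953.23

$953.23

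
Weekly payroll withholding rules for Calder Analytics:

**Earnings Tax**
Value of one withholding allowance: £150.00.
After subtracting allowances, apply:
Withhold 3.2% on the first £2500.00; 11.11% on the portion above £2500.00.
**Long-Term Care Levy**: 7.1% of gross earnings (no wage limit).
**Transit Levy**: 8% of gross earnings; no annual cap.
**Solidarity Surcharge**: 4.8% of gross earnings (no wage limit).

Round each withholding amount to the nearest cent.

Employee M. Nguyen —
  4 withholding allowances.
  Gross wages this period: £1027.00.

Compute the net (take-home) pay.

£808.96

Earnings Tax: taxable = £1027.00 − 4×£150.00 = £427.00
  3.2% × £427.00 = £13.66
Long-Term Care Levy: 7.1% × £1027.00 = £72.92
Transit Levy: 8% × £1027.00 = £82.16
Solidarity Surcharge: 4.8% × £1027.00 = £49.30
Total withheld: £13.66 + £72.92 + £82.16 + £49.30 = £218.04
Net pay: £1027.00 − £218.04 = £808.96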